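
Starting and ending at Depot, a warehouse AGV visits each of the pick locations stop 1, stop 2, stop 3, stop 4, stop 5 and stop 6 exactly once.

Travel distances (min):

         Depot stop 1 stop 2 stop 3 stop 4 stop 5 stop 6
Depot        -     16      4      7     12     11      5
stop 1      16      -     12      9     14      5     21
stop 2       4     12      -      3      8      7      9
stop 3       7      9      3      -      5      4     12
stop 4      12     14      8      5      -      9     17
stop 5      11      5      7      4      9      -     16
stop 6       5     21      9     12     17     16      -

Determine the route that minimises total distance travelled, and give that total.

With 6 stops there are 6!/2 = 360 distinct round trips (a route and its reverse cost the same).
Depot→stop 1→stop 2→stop 3→stop 4→stop 5→stop 6→Depot: 16+12+3+5+9+16+5 = 66
Depot→stop 1→stop 2→stop 3→stop 4→stop 6→stop 5→Depot: 16+12+3+5+17+16+11 = 80
Depot→stop 1→stop 2→stop 3→stop 5→stop 4→stop 6→Depot: 16+12+3+4+9+17+5 = 66
Depot→stop 1→stop 2→stop 3→stop 5→stop 6→stop 4→Depot: 16+12+3+4+16+17+12 = 80
Depot→stop 1→stop 2→stop 3→stop 6→stop 4→stop 5→Depot: 16+12+3+12+17+9+11 = 80
Depot→stop 1→stop 2→stop 3→stop 6→stop 5→stop 4→Depot: 16+12+3+12+16+9+12 = 80
Depot→stop 1→stop 2→stop 4→stop 3→stop 5→stop 6→Depot: 16+12+8+5+4+16+5 = 66
Depot→stop 1→stop 2→stop 4→stop 3→stop 6→stop 5→Depot: 16+12+8+5+12+16+11 = 80
… (352 more)
Depot→stop 1→stop 5→stop 3→stop 4→stop 2→stop 6→Depot: 16+5+4+5+8+9+5 = 52  ← best
The minimum is 52.
One optimal route: Depot → stop 1 → stop 5 → stop 3 → stop 4 → stop 2 → stop 6 → Depot (or its reverse).

Minimum total distance: 52 min.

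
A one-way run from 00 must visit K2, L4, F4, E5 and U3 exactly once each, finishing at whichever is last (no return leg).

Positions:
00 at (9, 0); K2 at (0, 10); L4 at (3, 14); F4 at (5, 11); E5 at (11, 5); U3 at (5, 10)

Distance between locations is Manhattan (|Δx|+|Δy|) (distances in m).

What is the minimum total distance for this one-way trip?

31 m — the minimum one-way total.

There are 5! = 120 possible orderings.
00 - K2 - L4 - F4 - E5 - U3: 19+7+5+12+11 = 54
00 - K2 - L4 - F4 - U3 - E5: 19+7+5+1+11 = 43
00 - K2 - L4 - E5 - F4 - U3: 19+7+17+12+1 = 56
00 - K2 - L4 - E5 - U3 - F4: 19+7+17+11+1 = 55
00 - K2 - L4 - U3 - F4 - E5: 19+7+6+1+12 = 45
00 - K2 - L4 - U3 - E5 - F4: 19+7+6+11+12 = 55
00 - K2 - F4 - L4 - E5 - U3: 19+6+5+17+11 = 58
00 - K2 - F4 - L4 - U3 - E5: 19+6+5+6+11 = 47
00 - K2 - F4 - E5 - L4 - U3: 19+6+12+17+6 = 60
00 - K2 - F4 - E5 - U3 - L4: 19+6+12+11+6 = 54
00 - K2 - F4 - U3 - L4 - E5: 19+6+1+6+17 = 49
00 - K2 - F4 - U3 - E5 - L4: 19+6+1+11+17 = 54
00 - K2 - E5 - L4 - F4 - U3: 19+16+17+5+1 = 58
00 - K2 - E5 - L4 - U3 - F4: 19+16+17+6+1 = 59
… (106 more)
00 - E5 - U3 - F4 - L4 - K2: 7+11+1+5+7 = 31  ← best
The minimum is 31.
One shortest path: 00 → E5 → U3 → F4 → L4 → K2.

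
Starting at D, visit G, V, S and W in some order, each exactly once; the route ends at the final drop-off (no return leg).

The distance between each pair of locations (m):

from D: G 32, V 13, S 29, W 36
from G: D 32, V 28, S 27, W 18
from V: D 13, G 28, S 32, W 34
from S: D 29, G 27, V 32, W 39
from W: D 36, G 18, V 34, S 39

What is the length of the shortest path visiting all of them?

There are 4! = 24 possible orderings.
D→G→V→S→W: 32+28+32+39 = 131
D→G→V→W→S: 32+28+34+39 = 133
D→G→S→V→W: 32+27+32+34 = 125
D→G→S→W→V: 32+27+39+34 = 132
D→G→W→V→S: 32+18+34+32 = 116
D→G→W→S→V: 32+18+39+32 = 121
D→V→G→S→W: 13+28+27+39 = 107
D→V→G→W→S: 13+28+18+39 = 98
D→V→S→G→W: 13+32+27+18 = 90
D→V→S→W→G: 13+32+39+18 = 102
D→V→W→G→S: 13+34+18+27 = 92
D→V→W→S→G: 13+34+39+27 = 113
D→S→G→V→W: 29+27+28+34 = 118
D→S→G→W→V: 29+27+18+34 = 108
… (10 more)
The minimum is 90.
One shortest path: D → V → S → G → W.

Shortest open route: 90 m.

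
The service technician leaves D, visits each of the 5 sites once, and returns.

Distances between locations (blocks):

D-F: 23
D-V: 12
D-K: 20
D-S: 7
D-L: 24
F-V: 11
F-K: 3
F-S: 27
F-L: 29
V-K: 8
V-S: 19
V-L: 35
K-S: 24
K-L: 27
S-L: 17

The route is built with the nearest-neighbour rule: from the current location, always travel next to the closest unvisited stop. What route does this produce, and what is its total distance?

At D the remaining stops are S 7, V 12, K 20, F 23, L 24; go to S.
At S the remaining stops are L 17, V 19, K 24, F 27; go to L.
At L the remaining stops are K 27, F 29, V 35; go to K.
At K the remaining stops are F 3, V 8; go to F.
At F the remaining stops are V 11; go to V.
Return V→D: 12.
Total = 7 + 17 + 27 + 3 + 11 + 12 = 77.

77 blocks along D → S → L → K → F → V → D.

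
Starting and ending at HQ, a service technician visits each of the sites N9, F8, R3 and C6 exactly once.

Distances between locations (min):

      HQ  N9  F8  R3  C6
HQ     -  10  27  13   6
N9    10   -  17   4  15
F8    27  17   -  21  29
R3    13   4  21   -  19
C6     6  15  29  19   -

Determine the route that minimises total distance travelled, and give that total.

Minimum total distance: 69 min.

With 4 stops there are 4!/2 = 12 distinct round trips (a route and its reverse cost the same).
HQ-N9-F8-R3-C6-HQ: 10+17+21+19+6 = 73
HQ-N9-F8-C6-R3-HQ: 10+17+29+19+13 = 88
HQ-N9-R3-F8-C6-HQ: 10+4+21+29+6 = 70
HQ-N9-R3-C6-F8-HQ: 10+4+19+29+27 = 89
HQ-N9-C6-F8-R3-HQ: 10+15+29+21+13 = 88
HQ-N9-C6-R3-F8-HQ: 10+15+19+21+27 = 92
HQ-F8-N9-R3-C6-HQ: 27+17+4+19+6 = 73
HQ-F8-N9-C6-R3-HQ: 27+17+15+19+13 = 91
HQ-F8-R3-N9-C6-HQ: 27+21+4+15+6 = 73
HQ-F8-C6-N9-R3-HQ: 27+29+15+4+13 = 88
HQ-R3-N9-F8-C6-HQ: 13+4+17+29+6 = 69
HQ-R3-F8-N9-C6-HQ: 13+21+17+15+6 = 72
The minimum is 69.
One optimal route: HQ → R3 → N9 → F8 → C6 → HQ (or its reverse).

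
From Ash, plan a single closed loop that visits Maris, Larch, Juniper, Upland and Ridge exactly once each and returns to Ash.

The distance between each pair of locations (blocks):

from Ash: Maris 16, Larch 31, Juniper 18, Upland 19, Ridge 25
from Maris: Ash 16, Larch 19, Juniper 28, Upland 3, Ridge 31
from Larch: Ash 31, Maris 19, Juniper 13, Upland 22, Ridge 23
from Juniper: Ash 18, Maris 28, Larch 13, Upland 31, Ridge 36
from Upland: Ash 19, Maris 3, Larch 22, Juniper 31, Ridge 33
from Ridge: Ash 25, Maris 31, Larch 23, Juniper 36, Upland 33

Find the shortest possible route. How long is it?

Minimum total distance: 106 blocks.

With 5 stops there are 5!/2 = 60 distinct round trips (a route and its reverse cost the same).
Ash→Maris→Larch→Juniper→Upland→Ridge→Ash: 16+19+13+31+33+25 = 137
Ash→Maris→Larch→Juniper→Ridge→Upland→Ash: 16+19+13+36+33+19 = 136
Ash→Maris→Larch→Upland→Juniper→Ridge→Ash: 16+19+22+31+36+25 = 149
Ash→Maris→Larch→Upland→Ridge→Juniper→Ash: 16+19+22+33+36+18 = 144
Ash→Maris→Larch→Ridge→Juniper→Upland→Ash: 16+19+23+36+31+19 = 144
Ash→Maris→Larch→Ridge→Upland→Juniper→Ash: 16+19+23+33+31+18 = 140
Ash→Maris→Juniper→Larch→Upland→Ridge→Ash: 16+28+13+22+33+25 = 137
Ash→Maris→Juniper→Larch→Ridge→Upland→Ash: 16+28+13+23+33+19 = 132
Ash→Maris→Juniper→Upland→Larch→Ridge→Ash: 16+28+31+22+23+25 = 145
Ash→Maris→Juniper→Upland→Ridge→Larch→Ash: 16+28+31+33+23+31 = 162
Ash→Maris→Juniper→Ridge→Larch→Upland→Ash: 16+28+36+23+22+19 = 144
Ash→Maris→Juniper→Ridge→Upland→Larch→Ash: 16+28+36+33+22+31 = 166
Ash→Maris→Upland→Larch→Juniper→Ridge→Ash: 16+3+22+13+36+25 = 115
Ash→Maris→Upland→Larch→Ridge→Juniper→Ash: 16+3+22+23+36+18 = 118
… (46 more)
Ash→Maris→Upland→Ridge→Larch→Juniper→Ash: 16+3+33+23+13+18 = 106  ← best
The minimum is 106.
One optimal route: Ash → Maris → Upland → Ridge → Larch → Juniper → Ash (or its reverse).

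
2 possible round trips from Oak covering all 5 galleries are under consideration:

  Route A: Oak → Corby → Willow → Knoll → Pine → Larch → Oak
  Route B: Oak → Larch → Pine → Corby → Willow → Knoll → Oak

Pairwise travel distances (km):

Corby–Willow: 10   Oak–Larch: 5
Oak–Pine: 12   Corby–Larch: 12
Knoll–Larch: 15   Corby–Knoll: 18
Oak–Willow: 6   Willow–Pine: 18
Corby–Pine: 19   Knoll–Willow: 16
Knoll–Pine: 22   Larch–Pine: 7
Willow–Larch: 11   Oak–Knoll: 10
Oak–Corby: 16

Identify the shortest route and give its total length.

Route A: 16 + 10 + 16 + 22 + 7 + 5 = 76
Route B: 5 + 7 + 19 + 10 + 16 + 10 = 67

67 km — Route B is the shortest.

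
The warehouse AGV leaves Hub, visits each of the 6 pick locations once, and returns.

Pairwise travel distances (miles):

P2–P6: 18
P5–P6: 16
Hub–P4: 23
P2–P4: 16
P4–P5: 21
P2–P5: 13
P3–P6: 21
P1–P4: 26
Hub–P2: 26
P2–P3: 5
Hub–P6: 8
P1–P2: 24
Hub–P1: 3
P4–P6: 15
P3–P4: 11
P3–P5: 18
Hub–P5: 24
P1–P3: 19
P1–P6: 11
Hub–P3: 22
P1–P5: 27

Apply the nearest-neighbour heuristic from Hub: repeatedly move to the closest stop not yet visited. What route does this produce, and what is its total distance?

From Hub: distances to unvisited — P1=3, P6=8, P3=22, P4=23, P5=24, P2=26. Nearest is P1 (3).
From P1: distances to unvisited — P6=11, P3=19, P2=24, P4=26, P5=27. Nearest is P6 (11).
From P6: distances to unvisited — P4=15, P5=16, P2=18, P3=21. Nearest is P4 (15).
From P4: distances to unvisited — P3=11, P2=16, P5=21. Nearest is P3 (11).
From P3: distances to unvisited — P2=5, P5=18. Nearest is P2 (5).
From P2: distances to unvisited — P5=13. Nearest is P5 (13).
Return P5→Hub: 24.
Total = 3 + 11 + 15 + 11 + 5 + 13 + 24 = 82.

82 miles along Hub → P1 → P6 → P4 → P3 → P2 → P5 → Hub.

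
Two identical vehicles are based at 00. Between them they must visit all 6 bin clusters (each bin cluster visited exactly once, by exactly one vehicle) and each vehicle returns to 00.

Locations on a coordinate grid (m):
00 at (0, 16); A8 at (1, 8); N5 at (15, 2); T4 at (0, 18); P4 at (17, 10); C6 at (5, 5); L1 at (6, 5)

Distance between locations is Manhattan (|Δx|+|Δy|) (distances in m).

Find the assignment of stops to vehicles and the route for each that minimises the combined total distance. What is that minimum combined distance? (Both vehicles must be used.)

Try each way of splitting the stops between the two vehicles (each non-empty) and, for each split, find the best tour for each vehicle:
  {A8} + {N5, T4, P4, C6, L1}: 18 + 66 = 84
  {N5} + {A8, T4, P4, C6, L1}: 58 + 60 = 118
  {A8, N5} + {T4, P4, C6, L1}: 58 + 60 = 118
  {T4} + {A8, N5, P4, C6, L1}: 4 + 62 = 66
  {A8, T4} + {N5, P4, C6, L1}: 22 + 62 = 84
  {N5, T4} + {A8, P4, C6, L1}: 62 + 56 = 118
  … (31 splits in total)
Best: vehicle 1 00 → T4 → 00 = 4; vehicle 2 00 → A8 → C6 → L1 → N5 → P4 → 00 = 62; combined 66.

66 m — the smallest possible combined total.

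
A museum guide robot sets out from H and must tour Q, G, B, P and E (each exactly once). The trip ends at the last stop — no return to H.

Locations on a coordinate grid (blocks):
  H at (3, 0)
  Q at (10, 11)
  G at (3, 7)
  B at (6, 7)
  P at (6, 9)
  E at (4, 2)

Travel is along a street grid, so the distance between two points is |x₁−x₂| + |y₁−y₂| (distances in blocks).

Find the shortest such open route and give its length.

Minimum one-way distance = 20 blocks.

There are 5! = 120 possible orderings.
H - Q - G - B - P - E: 18+11+3+2+9 = 43
H - Q - G - B - E - P: 18+11+3+7+9 = 48
H - Q - G - P - B - E: 18+11+5+2+7 = 43
H - Q - G - P - E - B: 18+11+5+9+7 = 50
H - Q - G - E - B - P: 18+11+6+7+2 = 44
H - Q - G - E - P - B: 18+11+6+9+2 = 46
H - Q - B - G - P - E: 18+8+3+5+9 = 43
H - Q - B - G - E - P: 18+8+3+6+9 = 44
H - Q - B - P - G - E: 18+8+2+5+6 = 39
H - Q - B - P - E - G: 18+8+2+9+6 = 43
H - Q - B - E - G - P: 18+8+7+6+5 = 44
H - Q - B - E - P - G: 18+8+7+9+5 = 47
H - Q - P - G - B - E: 18+6+5+3+7 = 39
H - Q - P - G - E - B: 18+6+5+6+7 = 42
… (106 more)
H - E - G - B - P - Q: 3+6+3+2+6 = 20  ← best
The minimum is 20.
One shortest path: H → E → G → B → P → Q.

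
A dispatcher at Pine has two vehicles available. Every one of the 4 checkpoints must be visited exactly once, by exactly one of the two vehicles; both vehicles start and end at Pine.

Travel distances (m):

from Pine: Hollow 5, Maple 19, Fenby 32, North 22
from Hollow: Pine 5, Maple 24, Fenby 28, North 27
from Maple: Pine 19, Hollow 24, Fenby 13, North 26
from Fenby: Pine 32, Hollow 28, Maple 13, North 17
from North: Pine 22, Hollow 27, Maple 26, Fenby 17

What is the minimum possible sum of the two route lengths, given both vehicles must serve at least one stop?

Try each way of splitting the stops between the two vehicles (each non-empty) and, for each split, find the best tour for each vehicle:
  {Hollow} + {Maple, Fenby, North}: 10 + 71 = 81
  {Maple} + {Hollow, Fenby, North}: 38 + 72 = 110
  {Hollow, Maple} + {Fenby, North}: 48 + 71 = 119
  {Fenby} + {Hollow, Maple, North}: 64 + 77 = 141
  {Hollow, Fenby} + {Maple, North}: 65 + 67 = 132
  {Maple, Fenby} + {Hollow, North}: 64 + 54 = 118
  … (7 splits in total)
Best: vehicle 1 Pine → Hollow → Pine = 10; vehicle 2 Pine → Maple → Fenby → North → Pine = 71; combined 81.

81 m — the smallest possible combined total.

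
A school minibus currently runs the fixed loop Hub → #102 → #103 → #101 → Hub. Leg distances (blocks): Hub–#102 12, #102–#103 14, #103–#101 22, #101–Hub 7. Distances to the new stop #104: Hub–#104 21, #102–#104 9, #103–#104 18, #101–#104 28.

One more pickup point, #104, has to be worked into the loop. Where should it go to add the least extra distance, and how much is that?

Insertion cost between consecutive stops i–j is d(i,#104) + d(#104,j) − d(i,j):
  between Hub and #102: 21 + 9 − 12 = 18
  between #102 and #103: 9 + 18 − 14 = 13
  between #103 and #101: 18 + 28 − 22 = 24
  between #101 and Hub: 28 + 21 − 7 = 42
Cheapest insertion is between #102 and #103, adding 13.
New total = 55 + 13 = 68.

+13 blocks — insert #104 between #102 and #103.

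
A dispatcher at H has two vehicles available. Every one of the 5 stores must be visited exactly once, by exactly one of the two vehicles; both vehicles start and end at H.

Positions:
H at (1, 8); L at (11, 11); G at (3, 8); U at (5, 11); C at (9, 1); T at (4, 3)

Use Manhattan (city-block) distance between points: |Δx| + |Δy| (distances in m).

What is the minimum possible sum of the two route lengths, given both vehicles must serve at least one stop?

There are 2^4 − 1 = 15 ways to divide the 5 stops into two non-empty groups. For each, the best each vehicle can do is its own shortest tour through its group:
  {L} + {G, U, C, T}: 26 + 36 = 62
  {G} + {L, U, C, T}: 4 + 40 = 44
  {L, G} + {U, C, T}: 26 + 36 = 62
  {U} + {L, G, C, T}: 14 + 40 = 54
  {L, U} + {G, C, T}: 26 + 30 = 56
  {G, U} + {L, C, T}: 14 + 40 = 54
  … (15 splits in total)
Best: vehicle 1 H → G → H = 4; vehicle 2 H → U → L → C → T → H = 40; combined 44.

Minimum combined distance: 44 m.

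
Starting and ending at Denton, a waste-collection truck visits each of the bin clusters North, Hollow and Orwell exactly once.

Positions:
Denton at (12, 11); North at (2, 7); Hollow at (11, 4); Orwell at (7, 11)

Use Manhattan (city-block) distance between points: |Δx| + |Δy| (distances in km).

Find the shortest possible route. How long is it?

There are 3 distinct closed tours to check (reversals are equivalent).
Denton - North - Hollow - Orwell - Denton: 14+12+11+5 = 42
Denton - North - Orwell - Hollow - Denton: 14+9+11+8 = 42
Denton - Hollow - North - Orwell - Denton: 8+12+9+5 = 34
The minimum is 34.
One optimal route: Denton → Hollow → North → Orwell → Denton (or its reverse).

Minimum total distance: 34 km.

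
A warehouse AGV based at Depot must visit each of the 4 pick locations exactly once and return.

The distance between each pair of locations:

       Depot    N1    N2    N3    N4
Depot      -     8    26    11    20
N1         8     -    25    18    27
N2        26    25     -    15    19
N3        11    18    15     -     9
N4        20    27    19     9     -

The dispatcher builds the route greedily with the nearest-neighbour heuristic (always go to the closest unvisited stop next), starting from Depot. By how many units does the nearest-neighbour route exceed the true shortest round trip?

The nearest-neighbour route is 8 longer than optimal.

From Depot: N1=8, N3=11, N4=20, N2=26 → choose N1 (8).
From N1: N3=18, N2=25, N4=27 → choose N3 (18).
From N3: N4=9, N2=15 → choose N4 (9).
From N4: N2=19 → choose N2 (19).
NN route Depot → N1 → N3 → N4 → N2 → Depot costs 80.
Optimal: Depot → N1 → N2 → N4 → N3 → Depot costs 72 (by enumerating all 12 distinct tours).
Excess = 80 − 72 = 8.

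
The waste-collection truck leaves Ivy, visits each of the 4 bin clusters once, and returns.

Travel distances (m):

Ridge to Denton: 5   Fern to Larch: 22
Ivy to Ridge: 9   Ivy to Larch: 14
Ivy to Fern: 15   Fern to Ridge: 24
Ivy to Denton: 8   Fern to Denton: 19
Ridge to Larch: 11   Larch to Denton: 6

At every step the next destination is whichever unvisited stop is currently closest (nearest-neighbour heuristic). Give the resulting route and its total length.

Ivy → [Denton:8 / Ridge:9 / Larch:14 / Fern:15] → Denton (8)
Denton → [Ridge:5 / Larch:6 / Fern:19] → Ridge (5)
Ridge → [Larch:11 / Fern:24] → Larch (11)
Larch → [Fern:22] → Fern (22)
Return Fern→Ivy: 15.
Total = 8 + 5 + 11 + 22 + 15 = 61.

61 m along Ivy → Denton → Ridge → Larch → Fern → Ivy.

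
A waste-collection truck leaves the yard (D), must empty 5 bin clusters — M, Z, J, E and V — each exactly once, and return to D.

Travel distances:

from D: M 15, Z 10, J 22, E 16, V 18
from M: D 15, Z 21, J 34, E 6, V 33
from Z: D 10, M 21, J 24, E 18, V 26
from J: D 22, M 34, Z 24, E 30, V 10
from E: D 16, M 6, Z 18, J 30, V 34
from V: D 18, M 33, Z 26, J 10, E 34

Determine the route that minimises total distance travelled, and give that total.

With 5 stops there are 5!/2 = 60 distinct round trips (a route and its reverse cost the same).
D - M - Z - J - E - V - D: 15+21+24+30+34+18 = 142
D - M - Z - J - V - E - D: 15+21+24+10+34+16 = 120
D - M - Z - E - J - V - D: 15+21+18+30+10+18 = 112
D - M - Z - E - V - J - D: 15+21+18+34+10+22 = 120
D - M - Z - V - J - E - D: 15+21+26+10+30+16 = 118
D - M - Z - V - E - J - D: 15+21+26+34+30+22 = 148
D - M - J - Z - E - V - D: 15+34+24+18+34+18 = 143
D - M - J - Z - V - E - D: 15+34+24+26+34+16 = 149
D - M - J - E - Z - V - D: 15+34+30+18+26+18 = 141
D - M - J - E - V - Z - D: 15+34+30+34+26+10 = 149
D - M - J - V - Z - E - D: 15+34+10+26+18+16 = 119
D - M - J - V - E - Z - D: 15+34+10+34+18+10 = 121
D - M - E - Z - J - V - D: 15+6+18+24+10+18 = 91
D - M - E - Z - V - J - D: 15+6+18+26+10+22 = 97
… (46 more)
The minimum is 91.
One optimal route: D → M → E → Z → J → V → D (or its reverse).

Minimum total distance: 91.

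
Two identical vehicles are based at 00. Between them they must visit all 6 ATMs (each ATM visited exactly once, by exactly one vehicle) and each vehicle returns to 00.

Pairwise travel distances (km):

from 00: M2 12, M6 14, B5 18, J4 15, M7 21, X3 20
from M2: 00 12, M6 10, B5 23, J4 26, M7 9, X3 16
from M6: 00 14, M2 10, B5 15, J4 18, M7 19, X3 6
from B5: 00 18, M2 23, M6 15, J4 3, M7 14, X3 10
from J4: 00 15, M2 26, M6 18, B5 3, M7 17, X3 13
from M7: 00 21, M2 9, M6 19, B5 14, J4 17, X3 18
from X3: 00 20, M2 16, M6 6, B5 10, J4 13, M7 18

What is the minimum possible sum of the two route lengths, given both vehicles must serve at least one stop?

Check every non-empty split of the stops between the two vehicles; for each half take its own optimal tour:
  {M2} + {M6, B5, J4, M7, X3}: 24 + 70 = 94
  {M6} + {M2, B5, J4, M7, X3}: 28 + 67 = 95
  {M2, M6} + {B5, J4, M7, X3}: 36 + 67 = 103
  {B5} + {M2, M6, J4, M7, X3}: 36 + 71 = 107
  {M2, B5} + {M6, J4, M7, X3}: 53 + 70 = 123
  {M6, B5} + {M2, J4, M7, X3}: 47 + 67 = 114
  … (31 splits in total)
  {M2, M7} + {M6, B5, J4, X3}: 42 + 48 = 90  ← best
Best: vehicle 1 00 → M2 → M7 → 00 = 42; vehicle 2 00 → M6 → X3 → B5 → J4 → 00 = 48; combined 90.

Minimum combined distance: 90 km.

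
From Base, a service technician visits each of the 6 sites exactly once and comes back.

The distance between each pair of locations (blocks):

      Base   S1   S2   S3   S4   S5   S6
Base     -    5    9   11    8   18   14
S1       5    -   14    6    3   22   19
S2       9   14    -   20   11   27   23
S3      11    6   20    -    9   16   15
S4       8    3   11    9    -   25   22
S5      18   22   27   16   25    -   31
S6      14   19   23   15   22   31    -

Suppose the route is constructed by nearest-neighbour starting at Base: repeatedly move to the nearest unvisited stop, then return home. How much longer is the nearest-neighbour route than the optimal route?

Base: S1=5, S4=8, S2=9, S3=11, S6=14, S5=18 ⇒ S1
S1: S4=3, S3=6, S2=14, S6=19, S5=22 ⇒ S4
S4: S3=9, S2=11, S6=22, S5=25 ⇒ S3
S3: S6=15, S5=16, S2=20 ⇒ S6
S6: S2=23, S5=31 ⇒ S2
S2: S5=27 ⇒ S5
NN route Base → S1 → S4 → S3 → S6 → S2 → S5 → Base costs 100.
Optimal: Base → S2 → S4 → S1 → S3 → S5 → S6 → Base costs 90 (by enumerating all 360 distinct tours).
Excess = 100 − 90 = 10.

Excess over optimum: 10 blocks.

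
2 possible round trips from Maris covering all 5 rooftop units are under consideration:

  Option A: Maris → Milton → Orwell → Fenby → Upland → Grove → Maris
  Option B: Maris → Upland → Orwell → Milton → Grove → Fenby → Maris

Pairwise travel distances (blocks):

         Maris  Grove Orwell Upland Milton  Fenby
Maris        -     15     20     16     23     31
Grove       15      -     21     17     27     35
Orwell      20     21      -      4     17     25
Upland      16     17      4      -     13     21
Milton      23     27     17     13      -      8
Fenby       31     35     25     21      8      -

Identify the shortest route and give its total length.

Shortest is Option A, total 118 blocks.

Option A: 23 + 17 + 25 + 21 + 17 + 15 = 118
Option B: 16 + 4 + 17 + 27 + 35 + 31 = 130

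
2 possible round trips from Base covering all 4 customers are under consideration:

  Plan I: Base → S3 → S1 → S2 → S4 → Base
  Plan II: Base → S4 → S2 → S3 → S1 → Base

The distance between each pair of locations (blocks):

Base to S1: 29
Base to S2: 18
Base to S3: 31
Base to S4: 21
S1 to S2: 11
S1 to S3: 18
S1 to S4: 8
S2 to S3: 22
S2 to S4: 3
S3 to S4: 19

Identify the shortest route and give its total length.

84 blocks — Plan I is the shortest.

Plan I: 31 + 18 + 11 + 3 + 21 = 84
Plan II: 21 + 3 + 22 + 18 + 29 = 93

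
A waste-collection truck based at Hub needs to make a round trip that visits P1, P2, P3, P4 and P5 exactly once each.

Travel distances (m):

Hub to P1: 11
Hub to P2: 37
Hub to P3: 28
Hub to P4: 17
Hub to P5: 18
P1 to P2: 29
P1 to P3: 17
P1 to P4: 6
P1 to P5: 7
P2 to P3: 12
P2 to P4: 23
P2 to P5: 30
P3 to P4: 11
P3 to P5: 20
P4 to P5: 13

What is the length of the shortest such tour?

With 5 stops there are 5!/2 = 60 distinct round trips (a route and its reverse cost the same).
Hub - P1 - P2 - P3 - P4 - P5 - Hub: 11+29+12+11+13+18 = 94
Hub - P1 - P2 - P3 - P5 - P4 - Hub: 11+29+12+20+13+17 = 102
Hub - P1 - P2 - P4 - P3 - P5 - Hub: 11+29+23+11+20+18 = 112
Hub - P1 - P2 - P4 - P5 - P3 - Hub: 11+29+23+13+20+28 = 124
Hub - P1 - P2 - P5 - P3 - P4 - Hub: 11+29+30+20+11+17 = 118
Hub - P1 - P2 - P5 - P4 - P3 - Hub: 11+29+30+13+11+28 = 122
Hub - P1 - P3 - P2 - P4 - P5 - Hub: 11+17+12+23+13+18 = 94
Hub - P1 - P3 - P2 - P5 - P4 - Hub: 11+17+12+30+13+17 = 100
Hub - P1 - P3 - P4 - P2 - P5 - Hub: 11+17+11+23+30+18 = 110
Hub - P1 - P3 - P4 - P5 - P2 - Hub: 11+17+11+13+30+37 = 119
Hub - P1 - P3 - P5 - P2 - P4 - Hub: 11+17+20+30+23+17 = 118
Hub - P1 - P3 - P5 - P4 - P2 - Hub: 11+17+20+13+23+37 = 121
Hub - P1 - P4 - P2 - P3 - P5 - Hub: 11+6+23+12+20+18 = 90
Hub - P1 - P4 - P2 - P5 - P3 - Hub: 11+6+23+30+20+28 = 118
… (46 more)
Hub - P1 - P4 - P3 - P2 - P5 - Hub: 11+6+11+12+30+18 = 88  ← best
The minimum is 88.
One optimal route: Hub → P1 → P4 → P3 → P2 → P5 → Hub (or its reverse).

88 m — the shortest possible round trip.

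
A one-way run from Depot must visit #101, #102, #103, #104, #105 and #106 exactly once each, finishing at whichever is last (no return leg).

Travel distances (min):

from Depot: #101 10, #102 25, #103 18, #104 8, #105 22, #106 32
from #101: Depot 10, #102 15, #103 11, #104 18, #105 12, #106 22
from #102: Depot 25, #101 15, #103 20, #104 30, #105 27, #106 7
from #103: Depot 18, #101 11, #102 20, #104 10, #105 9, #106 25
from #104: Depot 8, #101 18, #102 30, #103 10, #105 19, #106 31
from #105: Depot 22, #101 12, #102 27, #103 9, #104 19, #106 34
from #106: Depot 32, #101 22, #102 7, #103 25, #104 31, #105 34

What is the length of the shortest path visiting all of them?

Shortest open route: 61 min.

There are 6! = 720 possible orderings.
Depot → #101 → #102 → #103 → #104 → #105 → #106: 10+15+20+10+19+34 = 108
Depot → #101 → #102 → #103 → #104 → #106 → #105: 10+15+20+10+31+34 = 120
Depot → #101 → #102 → #103 → #105 → #104 → #106: 10+15+20+9+19+31 = 104
Depot → #101 → #102 → #103 → #105 → #106 → #104: 10+15+20+9+34+31 = 119
Depot → #101 → #102 → #103 → #106 → #104 → #105: 10+15+20+25+31+19 = 120
Depot → #101 → #102 → #103 → #106 → #105 → #104: 10+15+20+25+34+19 = 123
Depot → #101 → #102 → #104 → #103 → #105 → #106: 10+15+30+10+9+34 = 108
Depot → #101 → #102 → #104 → #103 → #106 → #105: 10+15+30+10+25+34 = 124
… (712 more)
Depot → #104 → #103 → #105 → #101 → #102 → #106: 8+10+9+12+15+7 = 61  ← best
The minimum is 61.
One shortest path: Depot → #104 → #103 → #105 → #101 → #102 → #106.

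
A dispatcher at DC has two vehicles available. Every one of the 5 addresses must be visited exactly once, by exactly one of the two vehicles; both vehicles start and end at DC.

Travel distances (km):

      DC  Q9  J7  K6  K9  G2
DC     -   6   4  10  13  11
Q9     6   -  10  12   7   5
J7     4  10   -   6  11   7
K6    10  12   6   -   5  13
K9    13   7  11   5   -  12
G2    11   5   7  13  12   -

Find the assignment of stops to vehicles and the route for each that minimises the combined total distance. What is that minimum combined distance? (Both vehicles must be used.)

There are 2^4 − 1 = 15 ways to divide the 5 stops into two non-empty groups. For each, the best each vehicle can do is its own shortest tour through its group:
  {Q9} + {J7, K6, K9, G2}: 12 + 38 = 50
  {J7} + {Q9, K6, K9, G2}: 8 + 38 = 46
  {Q9, J7} + {K6, K9, G2}: 20 + 38 = 58
  {K6} + {Q9, J7, K9, G2}: 20 + 36 = 56
  {Q9, K6} + {J7, K9, G2}: 28 + 36 = 64
  {J7, K6} + {Q9, K9, G2}: 20 + 36 = 56
  … (15 splits in total)
Best: vehicle 1 DC → J7 → DC = 8; vehicle 2 DC → Q9 → G2 → K9 → K6 → DC = 38; combined 46.

46 km — the smallest possible combined total.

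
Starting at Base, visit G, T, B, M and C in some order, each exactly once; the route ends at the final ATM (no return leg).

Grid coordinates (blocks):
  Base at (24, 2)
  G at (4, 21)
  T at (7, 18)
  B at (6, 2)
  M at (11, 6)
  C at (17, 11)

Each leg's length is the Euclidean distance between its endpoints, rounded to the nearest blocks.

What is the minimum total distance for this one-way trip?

45 blocks — the minimum one-way total.

There are 5! = 120 possible orderings.
Base → G → T → B → M → C: 28+4+16+6+8 = 62
Base → G → T → B → C → M: 28+4+16+14+8 = 70
Base → G → T → M → B → C: 28+4+13+6+14 = 65
Base → G → T → M → C → B: 28+4+13+8+14 = 67
Base → G → T → C → B → M: 28+4+12+14+6 = 64
Base → G → T → C → M → B: 28+4+12+8+6 = 58
Base → G → B → T → M → C: 28+19+16+13+8 = 84
Base → G → B → T → C → M: 28+19+16+12+8 = 83
Base → G → B → M → T → C: 28+19+6+13+12 = 78
Base → G → B → M → C → T: 28+19+6+8+12 = 73
Base → G → B → C → T → M: 28+19+14+12+13 = 86
Base → G → B → C → M → T: 28+19+14+8+13 = 82
Base → G → M → T → B → C: 28+17+13+16+14 = 88
Base → G → M → T → C → B: 28+17+13+12+14 = 84
… (106 more)
Base → C → M → B → T → G: 11+8+6+16+4 = 45  ← best
The minimum is 45.
One shortest path: Base → C → M → B → T → G.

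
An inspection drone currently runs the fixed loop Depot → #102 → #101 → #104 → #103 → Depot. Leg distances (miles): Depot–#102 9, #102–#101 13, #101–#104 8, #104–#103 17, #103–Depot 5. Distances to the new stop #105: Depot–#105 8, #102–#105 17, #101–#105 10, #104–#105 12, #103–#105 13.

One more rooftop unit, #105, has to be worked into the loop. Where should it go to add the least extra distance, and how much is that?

Minimum extra distance: 8 miles, inserting #105 between #104 and #103.

Insertion cost between consecutive stops i–j is d(i,#105) + d(#105,j) − d(i,j):
  between Depot and #102: 8 + 17 − 9 = 16
  between #102 and #101: 17 + 10 − 13 = 14
  between #101 and #104: 10 + 12 − 8 = 14
  between #104 and #103: 12 + 13 − 17 = 8
  between #103 and Depot: 13 + 8 − 5 = 16
Cheapest insertion is between #104 and #103, adding 8.
New total = 52 + 8 = 60.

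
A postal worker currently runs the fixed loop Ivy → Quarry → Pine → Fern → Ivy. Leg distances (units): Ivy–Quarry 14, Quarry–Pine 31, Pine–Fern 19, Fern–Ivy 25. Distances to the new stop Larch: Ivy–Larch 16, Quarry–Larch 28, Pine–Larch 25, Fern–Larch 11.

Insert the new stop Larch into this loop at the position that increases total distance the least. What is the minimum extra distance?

+2 — insert Larch between Fern and Ivy.

Insertion cost between consecutive stops i–j is d(i,Larch) + d(Larch,j) − d(i,j):
  between Ivy and Quarry: 16 + 28 − 14 = 30
  between Quarry and Pine: 28 + 25 − 31 = 22
  between Pine and Fern: 25 + 11 − 19 = 17
  between Fern and Ivy: 11 + 16 − 25 = 2
Cheapest insertion is between Fern and Ivy, adding 2.
New total = 89 + 2 = 91.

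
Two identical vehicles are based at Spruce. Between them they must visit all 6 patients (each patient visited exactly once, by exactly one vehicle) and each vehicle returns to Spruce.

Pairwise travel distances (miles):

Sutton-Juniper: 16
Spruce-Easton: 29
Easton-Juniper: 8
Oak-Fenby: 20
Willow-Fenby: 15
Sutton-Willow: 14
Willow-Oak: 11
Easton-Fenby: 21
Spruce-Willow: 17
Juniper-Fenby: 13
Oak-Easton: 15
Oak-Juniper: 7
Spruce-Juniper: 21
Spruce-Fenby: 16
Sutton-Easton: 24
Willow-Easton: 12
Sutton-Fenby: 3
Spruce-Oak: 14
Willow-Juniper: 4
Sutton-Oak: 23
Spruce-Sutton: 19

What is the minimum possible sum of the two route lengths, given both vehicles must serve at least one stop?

96 miles — the smallest possible combined total.

Try each way of splitting the stops between the two vehicles (each non-empty) and, for each split, find the best tour for each vehicle:
  {Sutton} + {Willow, Oak, Easton, Juniper, Fenby}: 38 + 72 = 110
  {Willow} + {Sutton, Oak, Easton, Juniper, Fenby}: 34 + 72 = 106
  {Sutton, Willow} + {Oak, Easton, Juniper, Fenby}: 50 + 66 = 116
  {Oak} + {Sutton, Willow, Easton, Juniper, Fenby}: 28 + 72 = 100
  {Sutton, Oak} + {Willow, Easton, Juniper, Fenby}: 56 + 66 = 122
  {Willow, Oak} + {Sutton, Easton, Juniper, Fenby}: 42 + 72 = 114
  … (31 splits in total)
  {Willow, Oak, Easton, Juniper} + {Sutton, Fenby}: 58 + 38 = 96  ← best
Best: vehicle 1 Spruce → Willow → Easton → Juniper → Oak → Spruce = 58; vehicle 2 Spruce → Sutton → Fenby → Spruce = 38; combined 96.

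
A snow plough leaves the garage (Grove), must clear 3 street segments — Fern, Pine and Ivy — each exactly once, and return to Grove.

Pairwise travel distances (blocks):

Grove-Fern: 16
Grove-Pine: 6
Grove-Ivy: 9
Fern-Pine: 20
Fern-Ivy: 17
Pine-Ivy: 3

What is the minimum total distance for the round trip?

There are 3 distinct closed tours to check (reversals are equivalent).
Grove → Fern → Pine → Ivy → Grove: 16+20+3+9 = 48
Grove → Fern → Ivy → Pine → Grove: 16+17+3+6 = 42
Grove → Pine → Fern → Ivy → Grove: 6+20+17+9 = 52
The minimum is 42.
One optimal route: Grove → Fern → Ivy → Pine → Grove (or its reverse).

Shortest round trip = 42 blocks.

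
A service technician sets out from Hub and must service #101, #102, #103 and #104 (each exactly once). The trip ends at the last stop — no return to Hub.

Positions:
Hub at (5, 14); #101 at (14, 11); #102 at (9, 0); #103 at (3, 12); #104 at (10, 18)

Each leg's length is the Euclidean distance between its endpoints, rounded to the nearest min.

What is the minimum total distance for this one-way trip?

There are 4! = 24 possible orderings.
Hub - #101 - #102 - #103 - #104: 9+12+13+9 = 43
Hub - #101 - #102 - #104 - #103: 9+12+18+9 = 48
Hub - #101 - #103 - #102 - #104: 9+11+13+18 = 51
Hub - #101 - #103 - #104 - #102: 9+11+9+18 = 47
Hub - #101 - #104 - #102 - #103: 9+8+18+13 = 48
Hub - #101 - #104 - #103 - #102: 9+8+9+13 = 39
Hub - #102 - #101 - #103 - #104: 15+12+11+9 = 47
Hub - #102 - #101 - #104 - #103: 15+12+8+9 = 44
Hub - #102 - #103 - #101 - #104: 15+13+11+8 = 47
Hub - #102 - #103 - #104 - #101: 15+13+9+8 = 45
Hub - #102 - #104 - #101 - #103: 15+18+8+11 = 52
Hub - #102 - #104 - #103 - #101: 15+18+9+11 = 53
Hub - #103 - #101 - #102 - #104: 3+11+12+18 = 44
Hub - #103 - #101 - #104 - #102: 3+11+8+18 = 40
… (10 more)
Hub - #103 - #104 - #101 - #102: 3+9+8+12 = 32  ← best
The minimum is 32.
One shortest path: Hub → #103 → #104 → #101 → #102.

32 min — the minimum one-way total.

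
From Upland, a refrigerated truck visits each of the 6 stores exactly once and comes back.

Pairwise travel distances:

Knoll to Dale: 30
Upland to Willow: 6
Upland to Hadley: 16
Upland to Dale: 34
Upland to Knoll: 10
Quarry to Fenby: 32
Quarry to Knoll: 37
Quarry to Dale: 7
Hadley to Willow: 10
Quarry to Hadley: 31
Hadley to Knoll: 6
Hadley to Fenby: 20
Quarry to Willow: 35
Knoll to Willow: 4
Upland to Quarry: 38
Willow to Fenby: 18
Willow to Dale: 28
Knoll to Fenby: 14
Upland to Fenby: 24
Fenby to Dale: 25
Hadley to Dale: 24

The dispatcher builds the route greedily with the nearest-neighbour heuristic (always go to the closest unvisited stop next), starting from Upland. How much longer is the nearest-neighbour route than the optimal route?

From Upland: Willow=6, Knoll=10, Hadley=16, Fenby=24, Dale=34, Quarry=38 → choose Willow (6).
From Willow: Knoll=4, Hadley=10, Fenby=18, Dale=28, Quarry=35 → choose Knoll (4).
From Knoll: Hadley=6, Fenby=14, Dale=30, Quarry=37 → choose Hadley (6).
From Hadley: Fenby=20, Dale=24, Quarry=31 → choose Fenby (20).
From Fenby: Dale=25, Quarry=32 → choose Dale (25).
From Dale: Quarry=7 → choose Quarry (7).
NN route Upland → Willow → Knoll → Hadley → Fenby → Dale → Quarry → Upland costs 106.
Optimal: Upland → Hadley → Quarry → Dale → Fenby → Knoll → Willow → Upland costs 103 (by enumerating all 360 distinct tours).
Excess = 106 − 103 = 3.

The nearest-neighbour route is 3 longer than optimal.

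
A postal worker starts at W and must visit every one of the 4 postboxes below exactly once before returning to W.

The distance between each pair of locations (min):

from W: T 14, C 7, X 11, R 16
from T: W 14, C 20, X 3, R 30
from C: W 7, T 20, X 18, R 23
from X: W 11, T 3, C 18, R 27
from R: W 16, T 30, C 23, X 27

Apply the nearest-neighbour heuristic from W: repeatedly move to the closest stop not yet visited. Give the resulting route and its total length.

At W the remaining stops are C 7, X 11, T 14, R 16; go to C.
At C the remaining stops are X 18, T 20, R 23; go to X.
At X the remaining stops are T 3, R 27; go to T.
At T the remaining stops are R 30; go to R.
Return R→W: 16.
Total = 7 + 18 + 3 + 30 + 16 = 74.

Nearest-neighbour total = 74 min; route W → C → X → T → R → W.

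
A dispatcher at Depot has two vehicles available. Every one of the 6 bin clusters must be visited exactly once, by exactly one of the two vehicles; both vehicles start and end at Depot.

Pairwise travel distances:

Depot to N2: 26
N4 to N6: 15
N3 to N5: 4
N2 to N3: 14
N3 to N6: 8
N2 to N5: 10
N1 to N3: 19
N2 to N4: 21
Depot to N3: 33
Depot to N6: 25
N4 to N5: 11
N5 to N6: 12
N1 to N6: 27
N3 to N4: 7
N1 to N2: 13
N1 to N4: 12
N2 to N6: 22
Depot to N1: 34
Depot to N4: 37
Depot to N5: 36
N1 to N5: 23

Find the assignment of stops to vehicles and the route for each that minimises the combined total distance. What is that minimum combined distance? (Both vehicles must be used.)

There are 2^5 − 1 = 31 ways to divide the 6 stops into two non-empty groups. For each, the best each vehicle can do is its own shortest tour through its group:
  {N1} + {N2, N3, N4, N5, N6}: 68 + 87 = 155
  {N2} + {N1, N3, N4, N5, N6}: 52 + 94 = 146
  {N1, N2} + {N3, N4, N5, N6}: 73 + 85 = 158
  {N3} + {N1, N2, N4, N5, N6}: 66 + 99 = 165
  {N1, N3} + {N2, N4, N5, N6}: 86 + 87 = 173
  {N2, N3} + {N1, N4, N5, N6}: 73 + 94 = 167
  … (31 splits in total)
  {N1, N2, N3, N4, N5} + {N6}: 93 + 50 = 143  ← best
Best: vehicle 1 Depot → N1 → N4 → N3 → N5 → N2 → Depot = 93; vehicle 2 Depot → N6 → Depot = 50; combined 143.

Minimum combined distance: 143.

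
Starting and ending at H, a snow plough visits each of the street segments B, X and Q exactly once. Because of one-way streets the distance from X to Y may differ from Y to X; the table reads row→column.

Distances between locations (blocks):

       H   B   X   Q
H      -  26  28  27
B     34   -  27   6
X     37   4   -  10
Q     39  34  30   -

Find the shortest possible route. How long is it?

H → B → X → Q → H: 26+27+10+39 = 102
H → B → Q → X → H: 26+6+30+37 = 99
H → X → B → Q → H: 28+4+6+39 = 77
H → X → Q → B → H: 28+10+34+34 = 106
H → Q → B → X → H: 27+34+27+37 = 125
H → Q → X → B → H: 27+30+4+34 = 95
The minimum is 77.
One optimal route: H → X → B → Q → H.

77 blocks — the shortest possible round trip.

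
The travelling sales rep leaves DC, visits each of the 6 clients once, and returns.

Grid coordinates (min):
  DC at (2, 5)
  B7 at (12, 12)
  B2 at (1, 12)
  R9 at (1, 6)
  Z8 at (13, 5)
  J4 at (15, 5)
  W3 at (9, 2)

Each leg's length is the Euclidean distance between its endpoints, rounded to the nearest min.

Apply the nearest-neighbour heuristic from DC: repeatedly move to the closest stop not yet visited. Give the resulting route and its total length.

From DC: distances to unvisited — R9=1, B2=7, W3=8, Z8=11, B7=12, J4=13. Nearest is R9 (1).
From R9: distances to unvisited — B2=6, W3=9, Z8=12, B7=13, J4=14. Nearest is B2 (6).
From B2: distances to unvisited — B7=11, W3=13, Z8=14, J4=16. Nearest is B7 (11).
From B7: distances to unvisited — Z8=7, J4=8, W3=10. Nearest is Z8 (7).
From Z8: distances to unvisited — J4=2, W3=5. Nearest is J4 (2).
From J4: distances to unvisited — W3=7. Nearest is W3 (7).
Return W3→DC: 8.
Total = 1 + 6 + 11 + 7 + 2 + 7 + 8 = 42.

Nearest-neighbour total = 42 min; route DC → R9 → B2 → B7 → Z8 → J4 → W3 → DC.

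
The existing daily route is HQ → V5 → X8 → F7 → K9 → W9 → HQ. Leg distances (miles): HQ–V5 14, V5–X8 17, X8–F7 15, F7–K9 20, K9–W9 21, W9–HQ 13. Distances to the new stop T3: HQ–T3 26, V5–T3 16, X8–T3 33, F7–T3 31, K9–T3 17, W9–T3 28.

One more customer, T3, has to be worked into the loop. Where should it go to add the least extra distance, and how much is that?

Insertion cost between consecutive stops i–j is d(i,T3) + d(T3,j) − d(i,j):
  between HQ and V5: 26 + 16 − 14 = 28
  between V5 and X8: 16 + 33 − 17 = 32
  between X8 and F7: 33 + 31 − 15 = 49
  between F7 and K9: 31 + 17 − 20 = 28
  between K9 and W9: 17 + 28 − 21 = 24
  between W9 and HQ: 28 + 26 − 13 = 41
Cheapest insertion is between K9 and W9, adding 24.
New total = 100 + 24 = 124.

Minimum extra distance: 24 miles, inserting T3 between K9 and W9.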